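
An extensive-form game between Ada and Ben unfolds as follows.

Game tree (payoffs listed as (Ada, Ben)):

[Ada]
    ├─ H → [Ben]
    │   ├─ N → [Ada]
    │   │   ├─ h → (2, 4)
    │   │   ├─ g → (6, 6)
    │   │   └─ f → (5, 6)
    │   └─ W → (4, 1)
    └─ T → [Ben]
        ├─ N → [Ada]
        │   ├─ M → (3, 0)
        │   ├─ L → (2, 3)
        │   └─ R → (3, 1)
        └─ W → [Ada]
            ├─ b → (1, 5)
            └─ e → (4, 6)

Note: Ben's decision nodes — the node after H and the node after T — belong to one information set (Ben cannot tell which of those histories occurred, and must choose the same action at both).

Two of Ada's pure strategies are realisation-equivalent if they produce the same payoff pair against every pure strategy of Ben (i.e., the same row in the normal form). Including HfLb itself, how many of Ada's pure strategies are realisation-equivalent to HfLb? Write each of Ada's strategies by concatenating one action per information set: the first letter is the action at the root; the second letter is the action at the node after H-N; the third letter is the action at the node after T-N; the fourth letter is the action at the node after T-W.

Row for HfLb (columns N, W): (5,6) (4,1).
Under HfLb, Ada's choice at the node after T-N and at the node after T-W can never be reached regardless of what Ben does, so varying those choices leaves every outcome unchanged.
Holding the reachable choices fixed and varying the unreachable ones freely already gives 3 × 2 = 6 equivalent strategies.
No other strategy reproduces this row, so those 6 are the full class: HfMb, HfMe, HfLb, HfLe, HfRb, HfRe.

6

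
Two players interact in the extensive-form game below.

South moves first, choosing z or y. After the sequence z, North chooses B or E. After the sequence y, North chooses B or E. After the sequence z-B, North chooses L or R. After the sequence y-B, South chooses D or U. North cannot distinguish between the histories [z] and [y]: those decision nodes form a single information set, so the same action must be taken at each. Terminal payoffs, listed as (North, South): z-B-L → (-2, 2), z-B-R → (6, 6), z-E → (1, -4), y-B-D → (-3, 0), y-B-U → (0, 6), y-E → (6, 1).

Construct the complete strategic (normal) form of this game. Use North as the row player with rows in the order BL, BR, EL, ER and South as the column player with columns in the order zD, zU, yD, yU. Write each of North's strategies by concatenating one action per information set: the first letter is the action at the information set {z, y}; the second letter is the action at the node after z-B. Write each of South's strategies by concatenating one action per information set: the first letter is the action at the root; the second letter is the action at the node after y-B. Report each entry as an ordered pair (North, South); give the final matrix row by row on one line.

Row BL: zD→(-2,2), zU→(-2,2), yD→(-3,0), yU→(0,6)
Row BR: zD→(6,6), zU→(6,6), yD→(-3,0), yU→(0,6)
Row EL: zD→(1,-4), zU→(1,-4), yD→(6,1), yU→(6,1)
Row ER: zD→(1,-4), zU→(1,-4), yD→(6,1), yU→(6,1)

BL: (-2,2) (-2,2) (-3,0) (0,6) | BR: (6,6) (6,6) (-3,0) (0,6) | EL: (1,-4) (1,-4) (6,1) (6,1) | ER: (1,-4) (1,-4) (6,1) (6,1)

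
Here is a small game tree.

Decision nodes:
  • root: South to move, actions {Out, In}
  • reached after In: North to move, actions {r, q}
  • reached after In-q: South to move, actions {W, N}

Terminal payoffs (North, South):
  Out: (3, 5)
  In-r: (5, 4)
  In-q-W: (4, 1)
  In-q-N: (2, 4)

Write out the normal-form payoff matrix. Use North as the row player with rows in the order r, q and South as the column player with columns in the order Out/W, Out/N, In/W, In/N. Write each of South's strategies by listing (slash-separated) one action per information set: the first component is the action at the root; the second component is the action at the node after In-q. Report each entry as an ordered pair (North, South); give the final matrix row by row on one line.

Row r: Out/W→(3,5), Out/N→(3,5), In/W→(5,4), In/N→(5,4)
Row q: Out/W→(3,5), Out/N→(3,5), In/W→(4,1), In/N→(2,4)

r: (3,5) (3,5) (5,4) (5,4) | q: (3,5) (3,5) (4,1) (2,4)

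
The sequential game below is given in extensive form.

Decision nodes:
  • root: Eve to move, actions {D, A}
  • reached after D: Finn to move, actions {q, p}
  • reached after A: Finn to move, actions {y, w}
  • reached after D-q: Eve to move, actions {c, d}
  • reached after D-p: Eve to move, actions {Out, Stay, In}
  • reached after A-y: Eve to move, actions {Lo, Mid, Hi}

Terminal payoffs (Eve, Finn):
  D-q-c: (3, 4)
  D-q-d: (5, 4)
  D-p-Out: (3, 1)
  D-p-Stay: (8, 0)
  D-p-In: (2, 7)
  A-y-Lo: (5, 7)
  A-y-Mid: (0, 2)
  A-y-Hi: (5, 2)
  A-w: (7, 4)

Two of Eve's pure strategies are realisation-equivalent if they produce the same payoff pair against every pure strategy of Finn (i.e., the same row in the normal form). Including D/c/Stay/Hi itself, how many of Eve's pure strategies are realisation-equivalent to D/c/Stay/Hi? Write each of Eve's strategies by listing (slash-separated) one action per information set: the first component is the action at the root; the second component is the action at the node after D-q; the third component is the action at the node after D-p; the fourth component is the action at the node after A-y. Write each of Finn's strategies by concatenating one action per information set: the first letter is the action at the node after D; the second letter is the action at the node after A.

3

Row for D/c/Stay/Hi (columns qy, qw, py, pw): (3,4) (3,4) (8,0) (8,0).
Under D/c/Stay/Hi, Eve's choice at the node after A-y can never be reached regardless of what Finn does, so varying those choices leaves every outcome unchanged.
Holding the reachable choices fixed and varying the unreachable one freely already gives 3 equivalent strategies.
No other strategy reproduces this row, so those 3 are the full class: D/c/Stay/Lo, D/c/Stay/Mid, D/c/Stay/Hi.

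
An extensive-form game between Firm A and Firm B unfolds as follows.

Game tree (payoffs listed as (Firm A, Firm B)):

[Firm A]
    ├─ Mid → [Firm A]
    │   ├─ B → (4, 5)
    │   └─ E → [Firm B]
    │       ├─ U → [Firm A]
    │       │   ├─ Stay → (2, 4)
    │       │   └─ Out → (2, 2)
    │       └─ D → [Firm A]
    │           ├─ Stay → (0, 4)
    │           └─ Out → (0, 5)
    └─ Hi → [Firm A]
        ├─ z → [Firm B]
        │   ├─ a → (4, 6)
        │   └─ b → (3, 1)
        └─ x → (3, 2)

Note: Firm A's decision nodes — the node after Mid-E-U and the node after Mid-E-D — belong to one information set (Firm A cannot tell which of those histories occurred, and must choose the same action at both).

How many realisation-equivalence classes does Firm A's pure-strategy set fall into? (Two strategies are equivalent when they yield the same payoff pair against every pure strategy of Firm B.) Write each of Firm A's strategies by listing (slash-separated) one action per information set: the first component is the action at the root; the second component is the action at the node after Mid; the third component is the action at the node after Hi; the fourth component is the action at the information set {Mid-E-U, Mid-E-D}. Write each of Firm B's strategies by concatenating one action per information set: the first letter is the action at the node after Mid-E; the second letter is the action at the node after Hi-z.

Firm A has 16 pure strategies: Mid/B/z/Stay, Mid/B/z/Out, Mid/B/x/Stay, Mid/B/x/Out, Mid/E/z/Stay, Mid/E/z/Out, Mid/E/x/Stay, Mid/E/x/Out, Hi/B/z/Stay, Hi/B/z/Out, Hi/B/x/Stay, Hi/B/x/Out, Hi/E/z/Stay, Hi/E/z/Out, Hi/E/x/Stay, Hi/E/x/Out. Columns: Ua, Ub, Da, Db.
{Mid/B/z/Stay, Mid/B/z/Out, Mid/B/x/Stay, Mid/B/x/Out} → row (4,5) (4,5) (4,5) (4,5)
{Mid/E/z/Stay, Mid/E/x/Stay} → row (2,4) (2,4) (0,4) (0,4)
{Mid/E/z/Out, Mid/E/x/Out} → row (2,2) (2,2) (0,5) (0,5)
{Hi/B/z/Stay, Hi/B/z/Out, Hi/E/z/Stay, Hi/E/z/Out} → row (4,6) (3,1) (4,6) (3,1)
{Hi/B/x/Stay, Hi/B/x/Out, Hi/E/x/Stay, Hi/E/x/Out} → row (3,2) (3,2) (3,2) (3,2)
That's 5 distinct rows out of 16 strategies.

5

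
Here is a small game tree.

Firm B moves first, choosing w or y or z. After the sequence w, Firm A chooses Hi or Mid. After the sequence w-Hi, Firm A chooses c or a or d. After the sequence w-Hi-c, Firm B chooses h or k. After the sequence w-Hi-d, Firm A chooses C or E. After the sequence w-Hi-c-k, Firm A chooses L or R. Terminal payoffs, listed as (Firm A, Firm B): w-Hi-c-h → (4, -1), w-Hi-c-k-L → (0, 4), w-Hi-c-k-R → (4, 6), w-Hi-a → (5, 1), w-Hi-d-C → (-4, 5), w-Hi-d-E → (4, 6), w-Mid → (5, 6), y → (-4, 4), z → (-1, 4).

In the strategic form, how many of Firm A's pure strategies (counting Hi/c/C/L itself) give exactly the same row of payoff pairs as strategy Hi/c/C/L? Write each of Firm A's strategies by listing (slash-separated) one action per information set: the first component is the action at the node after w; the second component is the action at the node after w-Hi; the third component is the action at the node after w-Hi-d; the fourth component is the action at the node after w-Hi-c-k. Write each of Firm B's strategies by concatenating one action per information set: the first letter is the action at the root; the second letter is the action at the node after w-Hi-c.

2

Row for Hi/c/C/L (columns wh, wk, yh, yk, zh, zk): (4,-1) (0,4) (-4,4) (-4,4) (-1,4) (-1,4).
Under Hi/c/C/L, Firm A's choice at the node after w-Hi-d can never be reached regardless of what Firm B does, so varying those choices leaves every outcome unchanged.
Holding the reachable choices fixed and varying the unreachable one freely already gives 2 equivalent strategies.
No other strategy reproduces this row, so those 2 are the full class: Hi/c/C/L, Hi/c/E/L.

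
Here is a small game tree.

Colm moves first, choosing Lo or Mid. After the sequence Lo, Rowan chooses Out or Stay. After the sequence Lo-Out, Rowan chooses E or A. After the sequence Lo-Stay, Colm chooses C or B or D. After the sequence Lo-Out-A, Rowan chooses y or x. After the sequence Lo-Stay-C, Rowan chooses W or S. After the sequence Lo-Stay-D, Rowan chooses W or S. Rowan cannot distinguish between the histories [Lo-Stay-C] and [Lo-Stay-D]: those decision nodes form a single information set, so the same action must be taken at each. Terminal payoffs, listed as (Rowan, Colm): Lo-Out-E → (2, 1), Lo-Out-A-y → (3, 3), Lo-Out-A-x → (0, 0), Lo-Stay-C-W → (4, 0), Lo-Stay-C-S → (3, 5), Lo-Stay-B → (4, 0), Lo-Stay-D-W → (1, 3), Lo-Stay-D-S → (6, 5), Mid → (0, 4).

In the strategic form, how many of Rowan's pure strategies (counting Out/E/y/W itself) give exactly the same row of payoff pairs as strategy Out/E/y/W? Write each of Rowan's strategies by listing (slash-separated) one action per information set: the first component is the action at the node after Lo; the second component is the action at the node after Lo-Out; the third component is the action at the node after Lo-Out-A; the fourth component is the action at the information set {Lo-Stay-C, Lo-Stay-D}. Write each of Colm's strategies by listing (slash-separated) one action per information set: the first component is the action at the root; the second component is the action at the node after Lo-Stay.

Row for Out/E/y/W (columns Lo/C, Lo/B, Lo/D, Mid/C, Mid/B, Mid/D): (2,1) (2,1) (2,1) (0,4) (0,4) (0,4).
Under Out/E/y/W, Rowan's choice at the node after Lo-Out-A and at the information set {Lo-Stay-C, Lo-Stay-D} can never be reached regardless of what Colm does, so varying those choices leaves every outcome unchanged.
Holding the reachable choices fixed and varying the unreachable ones freely already gives 2 × 2 = 4 equivalent strategies.
No other strategy reproduces this row, so those 4 are the full class: Out/E/y/W, Out/E/y/S, Out/E/x/W, Out/E/x/S.

4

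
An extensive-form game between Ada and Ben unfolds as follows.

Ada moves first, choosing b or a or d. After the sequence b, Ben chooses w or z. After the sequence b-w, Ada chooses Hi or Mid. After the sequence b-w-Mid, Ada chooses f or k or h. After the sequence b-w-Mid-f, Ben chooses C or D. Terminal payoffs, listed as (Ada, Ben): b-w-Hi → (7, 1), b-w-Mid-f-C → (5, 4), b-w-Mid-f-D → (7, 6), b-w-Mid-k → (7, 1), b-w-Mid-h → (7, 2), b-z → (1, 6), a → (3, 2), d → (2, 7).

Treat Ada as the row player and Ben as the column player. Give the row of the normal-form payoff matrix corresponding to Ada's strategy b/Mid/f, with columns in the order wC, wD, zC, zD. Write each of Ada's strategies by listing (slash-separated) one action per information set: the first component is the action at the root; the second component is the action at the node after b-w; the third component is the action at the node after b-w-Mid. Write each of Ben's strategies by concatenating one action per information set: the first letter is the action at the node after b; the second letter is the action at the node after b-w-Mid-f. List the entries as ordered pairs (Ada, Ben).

(5,4) (7,6) (1,6) (1,6)

vs wC: Ada plays b → Ben plays w at [b] → Ada plays Mid at [b-w] → Ada plays f at [b-w-Mid] → Ben plays C at [b-w-Mid-f] → (5, 4)
vs wD: Ada plays b → Ben plays w at [b] → Ada plays Mid at [b-w] → Ada plays f at [b-w-Mid] → Ben plays D at [b-w-Mid-f] → (7, 6)
vs zC: Ada plays b → Ben plays z at [b] → (1, 6)
vs zD: Ada plays b → Ben plays z at [b] → (1, 6)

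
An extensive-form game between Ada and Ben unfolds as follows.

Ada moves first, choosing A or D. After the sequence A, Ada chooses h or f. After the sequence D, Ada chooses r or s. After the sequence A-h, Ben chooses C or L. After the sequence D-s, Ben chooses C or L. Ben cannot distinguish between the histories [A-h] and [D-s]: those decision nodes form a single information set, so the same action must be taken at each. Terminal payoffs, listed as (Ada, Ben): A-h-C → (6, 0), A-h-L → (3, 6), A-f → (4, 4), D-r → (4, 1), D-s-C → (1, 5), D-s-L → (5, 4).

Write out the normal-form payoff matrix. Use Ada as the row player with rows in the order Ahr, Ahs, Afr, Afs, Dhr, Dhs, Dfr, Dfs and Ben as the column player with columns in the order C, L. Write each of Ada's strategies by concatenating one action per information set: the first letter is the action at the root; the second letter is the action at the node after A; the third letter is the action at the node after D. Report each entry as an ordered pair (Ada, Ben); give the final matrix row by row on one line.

            C        L
 Ahr    (6,0)    (3,6)
 Ahs    (6,0)    (3,6)
 Afr    (4,4)    (4,4)
 Afs    (4,4)    (4,4)
 Dhr    (4,1)    (4,1)
 Dhs    (1,5)    (5,4)
 Dfr    (4,1)    (4,1)
 Dfs    (1,5)    (5,4)

Ahr: (6,0) (3,6) | Ahs: (6,0) (3,6) | Afr: (4,4) (4,4) | Afs: (4,4) (4,4) | Dhr: (4,1) (4,1) | Dhs: (1,5) (5,4) | Dfr: (4,1) (4,1) | Dfs: (1,5) (5,4)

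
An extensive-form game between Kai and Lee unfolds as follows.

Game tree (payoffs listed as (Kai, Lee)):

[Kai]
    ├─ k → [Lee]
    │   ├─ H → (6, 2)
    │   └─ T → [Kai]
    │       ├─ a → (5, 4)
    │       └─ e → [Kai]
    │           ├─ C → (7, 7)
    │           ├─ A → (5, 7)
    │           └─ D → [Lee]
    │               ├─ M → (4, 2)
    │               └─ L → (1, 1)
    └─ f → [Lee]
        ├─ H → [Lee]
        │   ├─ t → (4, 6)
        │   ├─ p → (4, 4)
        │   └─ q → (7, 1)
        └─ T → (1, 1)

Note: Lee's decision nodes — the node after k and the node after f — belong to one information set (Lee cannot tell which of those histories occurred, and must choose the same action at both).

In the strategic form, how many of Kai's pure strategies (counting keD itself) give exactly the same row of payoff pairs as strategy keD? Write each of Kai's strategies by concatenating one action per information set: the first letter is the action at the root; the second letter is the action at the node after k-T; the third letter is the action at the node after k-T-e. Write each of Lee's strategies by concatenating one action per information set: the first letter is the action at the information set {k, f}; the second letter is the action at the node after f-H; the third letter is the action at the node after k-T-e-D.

Row for keD (columns HtM, HtL, HpM, HpL, HqM, HqL, TtM, TtL, TpM, TpL, TqM, TqL): (6,2) (6,2) (6,2) (6,2) (6,2) (6,2) (4,2) (1,1) (4,2) (1,1) (4,2) (1,1).
Every one of Kai's information sets is on the play path for some reply by Lee when Kai follows keD.
Changing the action at any of them therefore changes at least one column, so only keD itself gives this row.

1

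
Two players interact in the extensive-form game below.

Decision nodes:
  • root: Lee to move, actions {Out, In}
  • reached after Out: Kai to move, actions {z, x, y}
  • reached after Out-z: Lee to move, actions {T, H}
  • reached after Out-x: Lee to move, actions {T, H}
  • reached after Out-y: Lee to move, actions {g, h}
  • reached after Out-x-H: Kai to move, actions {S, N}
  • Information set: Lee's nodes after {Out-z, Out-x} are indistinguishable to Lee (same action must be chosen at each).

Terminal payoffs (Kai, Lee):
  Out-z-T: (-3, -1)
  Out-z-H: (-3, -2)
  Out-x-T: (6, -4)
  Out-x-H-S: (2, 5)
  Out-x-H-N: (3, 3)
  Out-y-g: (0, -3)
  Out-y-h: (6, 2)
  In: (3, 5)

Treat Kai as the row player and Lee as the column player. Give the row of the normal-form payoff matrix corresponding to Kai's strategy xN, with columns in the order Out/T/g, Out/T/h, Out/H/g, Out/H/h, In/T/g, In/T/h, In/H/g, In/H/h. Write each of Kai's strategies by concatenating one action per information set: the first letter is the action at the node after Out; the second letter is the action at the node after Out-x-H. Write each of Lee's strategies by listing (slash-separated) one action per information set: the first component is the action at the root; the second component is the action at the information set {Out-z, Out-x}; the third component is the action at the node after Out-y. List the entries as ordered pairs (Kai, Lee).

(6,-4) (6,-4) (3,3) (3,3) (3,5) (3,5) (3,5) (3,5)

vs Out/T/g: Lee plays Out → Kai plays x at [Out] → Lee plays T at [Out-x] → (6, -4)
vs Out/T/h: Lee plays Out → Kai plays x at [Out] → Lee plays T at [Out-x] → (6, -4)
vs Out/H/g: Lee plays Out → Kai plays x at [Out] → Lee plays H at [Out-x] → Kai plays N at [Out-x-H] → (3, 3)
vs Out/H/h: Lee plays Out → Kai plays x at [Out] → Lee plays H at [Out-x] → Kai plays N at [Out-x-H] → (3, 3)
vs In/T/g: Lee plays In → (3, 5)
vs In/T/h: Lee plays In → (3, 5)
vs In/H/g: Lee plays In → (3, 5)
vs In/H/h: Lee plays In → (3, 5)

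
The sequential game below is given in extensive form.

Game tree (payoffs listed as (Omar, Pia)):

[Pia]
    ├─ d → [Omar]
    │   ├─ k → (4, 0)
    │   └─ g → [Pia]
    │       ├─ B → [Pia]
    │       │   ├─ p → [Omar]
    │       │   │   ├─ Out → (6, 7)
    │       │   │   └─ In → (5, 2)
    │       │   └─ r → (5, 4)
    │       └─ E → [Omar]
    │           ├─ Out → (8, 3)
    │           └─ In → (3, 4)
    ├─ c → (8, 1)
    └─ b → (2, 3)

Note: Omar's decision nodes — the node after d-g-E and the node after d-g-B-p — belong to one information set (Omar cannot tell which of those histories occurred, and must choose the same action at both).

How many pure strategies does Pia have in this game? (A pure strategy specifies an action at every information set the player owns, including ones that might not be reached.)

12

Pia owns the root with actions {d, c, b} — three choices.
Pia owns the node after d-g with actions {B, E} — two choices.
Pia owns the node after d-g-B with actions {p, r} — two choices.
A pure strategy fixes one action at each information set independently, so the count is the product 3 × 2 × 2 = 12.
(For reference, Omar has 4 pure strategies, giving a 12×4 normal-form matrix.)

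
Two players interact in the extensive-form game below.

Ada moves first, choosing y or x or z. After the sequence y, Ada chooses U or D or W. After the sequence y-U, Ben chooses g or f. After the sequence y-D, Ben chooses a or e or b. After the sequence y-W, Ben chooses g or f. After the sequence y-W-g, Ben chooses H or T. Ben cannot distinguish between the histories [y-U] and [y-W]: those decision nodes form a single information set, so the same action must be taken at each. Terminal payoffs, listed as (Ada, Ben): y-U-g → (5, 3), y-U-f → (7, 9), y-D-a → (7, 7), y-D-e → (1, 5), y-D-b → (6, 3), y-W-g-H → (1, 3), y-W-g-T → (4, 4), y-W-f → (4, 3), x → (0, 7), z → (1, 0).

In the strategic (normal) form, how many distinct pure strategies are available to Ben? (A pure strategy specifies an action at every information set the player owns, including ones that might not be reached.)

12

Ben owns the information set {y-U, y-W} with actions {g, f} — two choices.
Ben owns the node after y-D with actions {a, e, b} — three choices.
Ben owns the node after y-W-g with actions {H, T} — two choices.
A pure strategy fixes one action at each information set independently, so the count is the product 2 × 3 × 2 = 12.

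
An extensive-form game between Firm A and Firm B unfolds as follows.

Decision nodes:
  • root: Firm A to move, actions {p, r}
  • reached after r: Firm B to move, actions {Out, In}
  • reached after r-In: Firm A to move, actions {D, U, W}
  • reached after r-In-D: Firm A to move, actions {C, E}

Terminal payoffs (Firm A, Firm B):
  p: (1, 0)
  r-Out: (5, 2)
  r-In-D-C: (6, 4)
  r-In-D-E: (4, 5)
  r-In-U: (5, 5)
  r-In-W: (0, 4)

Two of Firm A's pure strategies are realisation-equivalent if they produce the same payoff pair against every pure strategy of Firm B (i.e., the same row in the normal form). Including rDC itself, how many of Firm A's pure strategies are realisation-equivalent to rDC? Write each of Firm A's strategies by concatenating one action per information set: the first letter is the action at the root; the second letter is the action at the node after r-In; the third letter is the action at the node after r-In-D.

1

Row for rDC (columns Out, In): (5,2) (6,4).
Every one of Firm A's information sets is on the play path for some reply by Firm B when Firm A follows rDC.
Changing the action at any of them therefore changes at least one column, so only rDC itself gives this row.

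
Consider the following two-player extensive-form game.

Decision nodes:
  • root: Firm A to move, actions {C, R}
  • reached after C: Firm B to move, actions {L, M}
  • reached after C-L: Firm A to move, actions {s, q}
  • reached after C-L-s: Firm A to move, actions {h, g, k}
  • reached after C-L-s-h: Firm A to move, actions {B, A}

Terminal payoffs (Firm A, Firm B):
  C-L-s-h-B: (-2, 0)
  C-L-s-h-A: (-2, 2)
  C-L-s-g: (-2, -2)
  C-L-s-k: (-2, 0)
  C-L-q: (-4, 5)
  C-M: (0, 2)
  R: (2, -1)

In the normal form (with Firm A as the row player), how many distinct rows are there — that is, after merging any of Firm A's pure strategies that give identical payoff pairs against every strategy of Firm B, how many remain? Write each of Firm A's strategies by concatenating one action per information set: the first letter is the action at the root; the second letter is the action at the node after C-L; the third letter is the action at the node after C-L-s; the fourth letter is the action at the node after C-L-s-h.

Firm A has 24 pure strategies: CshB, CshA, CsgB, CsgA, CskB, CskA, CqhB, CqhA, CqgB, CqgA, CqkB, CqkA, RshB, RshA, RsgB, RsgA, RskB, RskA, RqhB, RqhA, RqgB, RqgA, RqkB, RqkA. Columns: L, M.
{CshB, CskB, CskA} → row (-2,0) (0,2)
{CshA} → row (-2,2) (0,2)
{CsgB, CsgA} → row (-2,-2) (0,2)
{CqhB, CqhA, CqgB, CqgA, CqkB, CqkA} → row (-4,5) (0,2)
{RshB, RshA, RsgB, RsgA, RskB, RskA, RqhB, RqhA, RqgB, RqgA, RqkB, RqkA} → row (2,-1) (2,-1)
That's 5 distinct rows out of 24 strategies.

5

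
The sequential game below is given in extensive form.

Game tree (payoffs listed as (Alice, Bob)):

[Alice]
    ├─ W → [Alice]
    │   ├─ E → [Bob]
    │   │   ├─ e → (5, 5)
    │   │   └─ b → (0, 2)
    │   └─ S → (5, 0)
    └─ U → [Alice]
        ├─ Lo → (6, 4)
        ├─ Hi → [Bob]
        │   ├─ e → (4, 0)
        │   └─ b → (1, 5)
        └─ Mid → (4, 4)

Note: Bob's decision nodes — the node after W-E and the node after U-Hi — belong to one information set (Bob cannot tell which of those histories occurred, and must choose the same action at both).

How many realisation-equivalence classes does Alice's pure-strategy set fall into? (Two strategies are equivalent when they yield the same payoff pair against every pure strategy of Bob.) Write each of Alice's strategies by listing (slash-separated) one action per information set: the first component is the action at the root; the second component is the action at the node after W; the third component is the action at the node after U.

Alice has 12 pure strategies: W/E/Lo, W/E/Hi, W/E/Mid, W/S/Lo, W/S/Hi, W/S/Mid, U/E/Lo, U/E/Hi, U/E/Mid, U/S/Lo, U/S/Hi, U/S/Mid. Columns: e, b.
{W/E/Lo, W/E/Hi, W/E/Mid} → row (5,5) (0,2)
{W/S/Lo, W/S/Hi, W/S/Mid} → row (5,0) (5,0)
{U/E/Lo, U/S/Lo} → row (6,4) (6,4)
{U/E/Hi, U/S/Hi} → row (4,0) (1,5)
{U/E/Mid, U/S/Mid} → row (4,4) (4,4)
That's 5 distinct rows out of 12 strategies.

5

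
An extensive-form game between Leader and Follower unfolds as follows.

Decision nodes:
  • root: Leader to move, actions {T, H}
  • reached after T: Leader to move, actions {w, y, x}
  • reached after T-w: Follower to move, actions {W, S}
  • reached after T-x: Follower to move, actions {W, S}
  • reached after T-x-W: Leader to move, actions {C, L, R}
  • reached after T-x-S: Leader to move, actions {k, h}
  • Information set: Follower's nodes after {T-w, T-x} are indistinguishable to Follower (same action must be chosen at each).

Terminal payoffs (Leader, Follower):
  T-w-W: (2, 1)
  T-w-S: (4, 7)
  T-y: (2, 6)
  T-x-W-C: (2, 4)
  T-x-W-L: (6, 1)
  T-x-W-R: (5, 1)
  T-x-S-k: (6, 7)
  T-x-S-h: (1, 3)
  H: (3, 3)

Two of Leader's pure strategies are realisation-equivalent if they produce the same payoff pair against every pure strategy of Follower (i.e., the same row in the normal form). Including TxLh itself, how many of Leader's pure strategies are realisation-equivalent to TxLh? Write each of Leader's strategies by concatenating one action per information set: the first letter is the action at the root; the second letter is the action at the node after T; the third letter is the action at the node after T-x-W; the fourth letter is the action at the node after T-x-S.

1

Row for TxLh (columns W, S): (6,1) (1,3).
Every one of Leader's information sets is on the play path for some reply by Follower when Leader follows TxLh.
Changing the action at any of them therefore changes at least one column, so only TxLh itself gives this row.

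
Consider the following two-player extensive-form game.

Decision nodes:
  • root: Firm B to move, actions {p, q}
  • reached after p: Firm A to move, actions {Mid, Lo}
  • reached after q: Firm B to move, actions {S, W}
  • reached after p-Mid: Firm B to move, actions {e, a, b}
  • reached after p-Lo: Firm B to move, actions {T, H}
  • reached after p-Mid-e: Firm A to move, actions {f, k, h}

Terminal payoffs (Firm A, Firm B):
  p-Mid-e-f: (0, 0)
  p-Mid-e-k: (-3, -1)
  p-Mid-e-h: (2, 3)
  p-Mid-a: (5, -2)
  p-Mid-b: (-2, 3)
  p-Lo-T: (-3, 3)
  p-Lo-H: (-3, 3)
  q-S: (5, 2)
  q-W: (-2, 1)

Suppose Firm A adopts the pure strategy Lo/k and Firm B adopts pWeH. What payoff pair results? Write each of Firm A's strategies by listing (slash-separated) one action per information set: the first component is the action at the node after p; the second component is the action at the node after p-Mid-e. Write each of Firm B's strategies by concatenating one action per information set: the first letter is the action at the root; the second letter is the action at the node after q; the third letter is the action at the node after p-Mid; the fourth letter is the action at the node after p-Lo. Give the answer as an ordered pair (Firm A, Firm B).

Trace the play path from the root:
  Firm B plays p
  Firm A plays Lo at [p]
  Firm B plays H at [p-Lo]
→ terminal payoff (-3, 3).
(Firm A's choice at the node after p-Mid-e is never reached on this path, so it doesn't affect the outcome.)

(-3, 3)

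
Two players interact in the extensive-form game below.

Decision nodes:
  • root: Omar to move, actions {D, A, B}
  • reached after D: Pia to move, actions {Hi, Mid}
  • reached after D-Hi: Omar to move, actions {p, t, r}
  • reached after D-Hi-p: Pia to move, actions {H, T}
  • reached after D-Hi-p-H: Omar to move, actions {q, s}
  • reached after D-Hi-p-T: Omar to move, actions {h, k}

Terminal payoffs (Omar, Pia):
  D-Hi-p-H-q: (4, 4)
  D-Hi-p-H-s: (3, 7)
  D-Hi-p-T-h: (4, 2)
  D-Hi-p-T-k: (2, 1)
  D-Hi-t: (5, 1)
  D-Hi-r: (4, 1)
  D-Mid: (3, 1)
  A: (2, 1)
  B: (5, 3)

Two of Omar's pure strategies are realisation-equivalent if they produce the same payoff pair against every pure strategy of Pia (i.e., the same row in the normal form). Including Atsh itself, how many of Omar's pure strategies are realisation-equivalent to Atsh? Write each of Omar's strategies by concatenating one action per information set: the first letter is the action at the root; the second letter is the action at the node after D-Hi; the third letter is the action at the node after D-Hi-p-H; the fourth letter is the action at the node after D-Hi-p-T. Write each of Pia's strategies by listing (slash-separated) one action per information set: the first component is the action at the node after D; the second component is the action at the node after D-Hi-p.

Row for Atsh (columns Hi/H, Hi/T, Mid/H, Mid/T): (2,1) (2,1) (2,1) (2,1).
Under Atsh, Omar's choice at the node after D-Hi and at the node after D-Hi-p-H and at the node after D-Hi-p-T can never be reached regardless of what Pia does, so varying those choices leaves every outcome unchanged.
Holding the reachable choices fixed and varying the unreachable ones freely already gives 3 × 2 × 2 = 12 equivalent strategies.
No other strategy reproduces this row, so those 12 are the full class: Apqh, Apqk, Apsh, Apsk, Atqh, Atqk, Atsh, Atsk, Arqh, Arqk, Arsh, Arsk.

12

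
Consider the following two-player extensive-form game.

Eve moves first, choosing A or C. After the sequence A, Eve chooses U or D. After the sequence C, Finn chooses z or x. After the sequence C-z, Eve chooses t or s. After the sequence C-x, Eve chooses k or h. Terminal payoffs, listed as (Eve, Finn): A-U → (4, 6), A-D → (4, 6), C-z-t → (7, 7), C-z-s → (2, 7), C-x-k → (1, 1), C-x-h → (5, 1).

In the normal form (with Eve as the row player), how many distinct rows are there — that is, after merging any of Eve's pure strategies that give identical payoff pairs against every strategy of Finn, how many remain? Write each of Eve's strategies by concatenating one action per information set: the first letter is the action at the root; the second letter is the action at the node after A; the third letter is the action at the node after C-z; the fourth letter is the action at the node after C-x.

5

Eve has 16 pure strategies: AUtk, AUth, AUsk, AUsh, ADtk, ADth, ADsk, ADsh, CUtk, CUth, CUsk, CUsh, CDtk, CDth, CDsk, CDsh. Columns: z, x.
{AUtk, AUth, AUsk, AUsh, ADtk, ADth, ADsk, ADsh} → row (4,6) (4,6)
{CUtk, CDtk} → row (7,7) (1,1)
{CUth, CDth} → row (7,7) (5,1)
{CUsk, CDsk} → row (2,7) (1,1)
{CUsh, CDsh} → row (2,7) (5,1)
That's 5 distinct rows out of 16 strategies.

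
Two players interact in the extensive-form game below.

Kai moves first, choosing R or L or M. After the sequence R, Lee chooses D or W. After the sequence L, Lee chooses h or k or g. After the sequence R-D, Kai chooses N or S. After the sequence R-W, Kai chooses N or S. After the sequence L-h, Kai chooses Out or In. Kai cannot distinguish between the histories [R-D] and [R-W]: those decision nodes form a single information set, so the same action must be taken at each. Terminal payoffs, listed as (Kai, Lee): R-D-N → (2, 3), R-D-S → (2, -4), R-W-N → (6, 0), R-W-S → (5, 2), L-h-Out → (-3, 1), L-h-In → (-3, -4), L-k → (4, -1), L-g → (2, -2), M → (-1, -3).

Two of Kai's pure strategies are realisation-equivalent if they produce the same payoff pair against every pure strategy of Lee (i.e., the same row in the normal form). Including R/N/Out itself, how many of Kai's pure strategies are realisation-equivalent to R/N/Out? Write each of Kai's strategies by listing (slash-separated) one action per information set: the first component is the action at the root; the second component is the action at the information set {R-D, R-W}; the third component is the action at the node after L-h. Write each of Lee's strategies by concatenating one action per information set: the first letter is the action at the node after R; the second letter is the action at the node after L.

Row for R/N/Out (columns Dh, Dk, Dg, Wh, Wk, Wg): (2,3) (2,3) (2,3) (6,0) (6,0) (6,0).
Under R/N/Out, Kai's choice at the node after L-h can never be reached regardless of what Lee does, so varying those choices leaves every outcome unchanged.
Holding the reachable choices fixed and varying the unreachable one freely already gives 2 equivalent strategies.
No other strategy reproduces this row, so those 2 are the full class: R/N/Out, R/N/In.

2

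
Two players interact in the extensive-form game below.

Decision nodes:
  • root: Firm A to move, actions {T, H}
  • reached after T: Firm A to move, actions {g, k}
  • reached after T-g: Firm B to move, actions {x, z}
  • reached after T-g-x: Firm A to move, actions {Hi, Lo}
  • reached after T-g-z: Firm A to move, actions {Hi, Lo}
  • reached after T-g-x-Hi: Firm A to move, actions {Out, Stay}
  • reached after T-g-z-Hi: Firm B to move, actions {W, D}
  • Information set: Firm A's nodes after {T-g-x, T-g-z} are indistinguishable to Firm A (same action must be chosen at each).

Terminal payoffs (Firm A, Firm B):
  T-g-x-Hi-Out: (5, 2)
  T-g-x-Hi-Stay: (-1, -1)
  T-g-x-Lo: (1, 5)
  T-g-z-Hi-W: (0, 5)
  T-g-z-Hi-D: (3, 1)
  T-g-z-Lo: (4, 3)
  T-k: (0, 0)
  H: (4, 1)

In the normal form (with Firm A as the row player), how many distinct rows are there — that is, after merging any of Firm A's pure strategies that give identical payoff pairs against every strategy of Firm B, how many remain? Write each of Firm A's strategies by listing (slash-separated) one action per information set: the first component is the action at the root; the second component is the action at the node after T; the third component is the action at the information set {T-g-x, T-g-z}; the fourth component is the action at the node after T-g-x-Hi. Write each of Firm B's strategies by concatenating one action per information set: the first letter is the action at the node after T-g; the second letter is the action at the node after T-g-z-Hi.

Firm A has 16 pure strategies: T/g/Hi/Out, T/g/Hi/Stay, T/g/Lo/Out, T/g/Lo/Stay, T/k/Hi/Out, T/k/Hi/Stay, T/k/Lo/Out, T/k/Lo/Stay, H/g/Hi/Out, H/g/Hi/Stay, H/g/Lo/Out, H/g/Lo/Stay, H/k/Hi/Out, H/k/Hi/Stay, H/k/Lo/Out, H/k/Lo/Stay. Columns: xW, xD, zW, zD.
{T/g/Hi/Out} → row (5,2) (5,2) (0,5) (3,1)
{T/g/Hi/Stay} → row (-1,-1) (-1,-1) (0,5) (3,1)
{T/g/Lo/Out, T/g/Lo/Stay} → row (1,5) (1,5) (4,3) (4,3)
{T/k/Hi/Out, T/k/Hi/Stay, T/k/Lo/Out, T/k/Lo/Stay} → row (0,0) (0,0) (0,0) (0,0)
{H/g/Hi/Out, H/g/Hi/Stay, H/g/Lo/Out, H/g/Lo/Stay, H/k/Hi/Out, H/k/Hi/Stay, H/k/Lo/Out, H/k/Lo/Stay} → row (4,1) (4,1) (4,1) (4,1)
That's 5 distinct rows out of 16 strategies.

5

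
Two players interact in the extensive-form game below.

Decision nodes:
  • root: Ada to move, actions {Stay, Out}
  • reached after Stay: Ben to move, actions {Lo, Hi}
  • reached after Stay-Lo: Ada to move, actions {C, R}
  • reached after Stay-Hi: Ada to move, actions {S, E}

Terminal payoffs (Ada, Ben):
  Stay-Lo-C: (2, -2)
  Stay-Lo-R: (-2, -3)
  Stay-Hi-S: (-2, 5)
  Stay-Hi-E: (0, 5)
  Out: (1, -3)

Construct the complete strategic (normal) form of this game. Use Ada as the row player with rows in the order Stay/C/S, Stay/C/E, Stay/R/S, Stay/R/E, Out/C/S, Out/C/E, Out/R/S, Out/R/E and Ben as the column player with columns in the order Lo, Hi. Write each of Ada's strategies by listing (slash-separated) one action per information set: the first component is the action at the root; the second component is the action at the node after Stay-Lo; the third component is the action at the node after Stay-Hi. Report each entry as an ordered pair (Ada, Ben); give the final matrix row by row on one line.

Row Stay/C/S: Lo→(2,-2), Hi→(-2,5)
Row Stay/C/E: Lo→(2,-2), Hi→(0,5)
Row Stay/R/S: Lo→(-2,-3), Hi→(-2,5)
Row Stay/R/E: Lo→(-2,-3), Hi→(0,5)
Row Out/C/S: Lo→(1,-3), Hi→(1,-3)
Row Out/C/E: Lo→(1,-3), Hi→(1,-3)
Row Out/R/S: Lo→(1,-3), Hi→(1,-3)
Row Out/R/E: Lo→(1,-3), Hi→(1,-3)

Stay/C/S: (2,-2) (-2,5) | Stay/C/E: (2,-2) (0,5) | Stay/R/S: (-2,-3) (-2,5) | Stay/R/E: (-2,-3) (0,5) | Out/C/S: (1,-3) (1,-3) | Out/C/E: (1,-3) (1,-3) | Out/R/S: (1,-3) (1,-3) | Out/R/E: (1,-3) (1,-3)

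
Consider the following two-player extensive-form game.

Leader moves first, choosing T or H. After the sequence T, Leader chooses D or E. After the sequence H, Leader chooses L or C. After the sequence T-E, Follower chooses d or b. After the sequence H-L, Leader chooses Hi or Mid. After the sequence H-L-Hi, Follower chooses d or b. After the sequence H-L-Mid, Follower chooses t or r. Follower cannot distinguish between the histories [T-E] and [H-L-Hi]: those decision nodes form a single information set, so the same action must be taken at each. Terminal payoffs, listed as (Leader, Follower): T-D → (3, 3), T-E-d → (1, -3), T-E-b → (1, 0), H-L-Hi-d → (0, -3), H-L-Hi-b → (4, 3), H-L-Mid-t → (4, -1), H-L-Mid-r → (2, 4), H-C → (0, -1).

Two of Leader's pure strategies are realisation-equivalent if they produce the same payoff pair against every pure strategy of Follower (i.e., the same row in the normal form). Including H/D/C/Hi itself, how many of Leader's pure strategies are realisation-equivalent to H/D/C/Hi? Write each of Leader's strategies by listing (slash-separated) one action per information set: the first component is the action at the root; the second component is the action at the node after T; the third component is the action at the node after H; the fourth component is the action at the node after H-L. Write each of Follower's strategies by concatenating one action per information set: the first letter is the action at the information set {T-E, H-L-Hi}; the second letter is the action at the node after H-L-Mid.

Row for H/D/C/Hi (columns dt, dr, bt, br): (0,-1) (0,-1) (0,-1) (0,-1).
Under H/D/C/Hi, Leader's choice at the node after T and at the node after H-L can never be reached regardless of what Follower does, so varying those choices leaves every outcome unchanged.
Holding the reachable choices fixed and varying the unreachable ones freely already gives 2 × 2 = 4 equivalent strategies.
No other strategy reproduces this row, so those 4 are the full class: H/D/C/Hi, H/D/C/Mid, H/E/C/Hi, H/E/C/Mid.

4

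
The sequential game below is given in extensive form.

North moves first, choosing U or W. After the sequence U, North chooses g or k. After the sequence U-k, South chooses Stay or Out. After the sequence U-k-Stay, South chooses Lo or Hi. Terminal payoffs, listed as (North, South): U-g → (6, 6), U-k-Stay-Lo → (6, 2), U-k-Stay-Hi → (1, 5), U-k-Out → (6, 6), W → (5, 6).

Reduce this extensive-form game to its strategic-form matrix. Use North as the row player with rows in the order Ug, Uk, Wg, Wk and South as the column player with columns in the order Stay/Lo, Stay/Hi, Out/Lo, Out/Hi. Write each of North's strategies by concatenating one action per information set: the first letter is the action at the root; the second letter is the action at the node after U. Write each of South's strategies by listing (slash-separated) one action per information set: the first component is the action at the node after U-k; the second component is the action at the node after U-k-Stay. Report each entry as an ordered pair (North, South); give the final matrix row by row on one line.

Ug: (6,6) (6,6) (6,6) (6,6) | Uk: (6,2) (1,5) (6,6) (6,6) | Wg: (5,6) (5,6) (5,6) (5,6) | Wk: (5,6) (5,6) (5,6) (5,6)

      Stay/Lo  Stay/Hi   Out/Lo   Out/Hi
  Ug    (6,6)    (6,6)    (6,6)    (6,6)
  Uk    (6,2)    (1,5)    (6,6)    (6,6)
  Wg    (5,6)    (5,6)    (5,6)    (5,6)
  Wk    (5,6)    (5,6)    (5,6)    (5,6)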